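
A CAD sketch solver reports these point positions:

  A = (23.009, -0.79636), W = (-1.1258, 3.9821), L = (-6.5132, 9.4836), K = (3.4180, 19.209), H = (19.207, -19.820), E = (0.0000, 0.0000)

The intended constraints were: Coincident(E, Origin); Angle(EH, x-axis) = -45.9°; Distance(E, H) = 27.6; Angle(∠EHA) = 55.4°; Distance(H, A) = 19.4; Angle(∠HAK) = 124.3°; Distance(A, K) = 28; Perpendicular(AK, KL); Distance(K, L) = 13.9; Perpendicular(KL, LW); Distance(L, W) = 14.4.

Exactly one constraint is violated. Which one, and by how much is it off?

Distance(L, W) = 14.4 — off by 6.70.

E = (0.00, 0.00) ✓; EH at -45.90° ✓; |EH| = 27.60 ✓; ∠EHA = 55.40° ✓; |HA| = 19.40 ✓; ∠HAK = 124.3° ✓; |AK| = 28.00 ✓; ∠(AK, KL) = 90.00° ✓; |KL| = 13.90 ✓; ∠(KL, LW) = 90.00° ✓; |LW| = 7.700 ✗.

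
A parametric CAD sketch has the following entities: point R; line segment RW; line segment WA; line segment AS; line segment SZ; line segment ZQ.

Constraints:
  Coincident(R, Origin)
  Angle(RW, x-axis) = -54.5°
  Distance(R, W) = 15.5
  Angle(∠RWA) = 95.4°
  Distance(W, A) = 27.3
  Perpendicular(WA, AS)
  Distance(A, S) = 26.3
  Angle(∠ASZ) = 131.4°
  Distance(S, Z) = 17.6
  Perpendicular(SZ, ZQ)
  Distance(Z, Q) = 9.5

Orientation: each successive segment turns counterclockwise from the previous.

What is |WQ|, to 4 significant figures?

31.79

R is at the origin; RW runs at -54.5° with length 15.5, so W = (9.001, -12.62). ∠RWA = 95.4° gives WA at 30.10° from the x-axis; with |WA| = 27.3, A = (32.62, 1.072). WA ⟂ AS, so AS runs at 120.1°; with |AS| = 26.3, S = (19.43, 23.83). ∠ASZ = 131.4° gives SZ at 168.7° from the x-axis; with |SZ| = 17.6, Z = (2.171, 27.27). The perpendicularity gives ZQ at right angles to SZ, so ZQ runs at -101.3°; with |ZQ| = 9.5, Q = (0.3095, 17.96). Then |WQ| = |Q − W| = 31.79.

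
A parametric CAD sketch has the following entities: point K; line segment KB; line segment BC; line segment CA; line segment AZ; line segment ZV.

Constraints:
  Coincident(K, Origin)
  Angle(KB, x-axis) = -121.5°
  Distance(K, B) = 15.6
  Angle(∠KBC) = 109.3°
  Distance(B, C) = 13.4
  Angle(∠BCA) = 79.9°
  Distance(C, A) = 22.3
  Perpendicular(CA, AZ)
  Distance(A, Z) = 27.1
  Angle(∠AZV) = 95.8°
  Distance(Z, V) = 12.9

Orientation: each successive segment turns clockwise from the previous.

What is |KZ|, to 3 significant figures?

12.3

K is at the origin; KB runs at -121.5° with length 15.6, so B = (-8.15, -13.3). ∠KBC = 109.3° gives BC at 168° from the x-axis; with |BC| = 13.4, C = (-21.2, -10.5). ∠BCA = 79.9° gives CA at 67.7° from the x-axis; with |CA| = 22.3, A = (-12.8, 10.2). CA ⟂ AZ, so AZ runs at -22.3°; with |AZ| = 27.1, Z = (12.3, -0.121). Then |KZ| = |Z − K| = 12.3.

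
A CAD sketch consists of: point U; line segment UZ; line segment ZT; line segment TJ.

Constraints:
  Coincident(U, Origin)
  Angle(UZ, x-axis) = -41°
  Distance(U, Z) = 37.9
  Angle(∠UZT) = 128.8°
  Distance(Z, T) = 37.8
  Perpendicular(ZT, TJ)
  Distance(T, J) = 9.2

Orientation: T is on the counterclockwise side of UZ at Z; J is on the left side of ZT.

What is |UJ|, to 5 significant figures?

64.821

∠UZT = 128.8°, so ZT runs at -41.0° + (180° − 128.8°) = 10.200° from the x-axis; with |ZT| = 37.8, T = Z + 37.8·(cos 10.200°, sin 10.200°) = (65.806, -18.171). ZT ⟂ TJ; with |TJ| = 9.2 on the left of ZT, J = T + 9.2·(-0.17708, 0.98420) = (64.177, -9.1162). Then |UJ| = |J − U| = 64.821.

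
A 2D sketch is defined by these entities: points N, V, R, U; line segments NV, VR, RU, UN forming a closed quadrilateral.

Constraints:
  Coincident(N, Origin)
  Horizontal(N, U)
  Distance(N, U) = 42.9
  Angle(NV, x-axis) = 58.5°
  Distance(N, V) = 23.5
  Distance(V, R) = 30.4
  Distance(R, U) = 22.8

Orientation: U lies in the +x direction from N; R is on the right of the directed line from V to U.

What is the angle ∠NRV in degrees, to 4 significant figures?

49.67°

Checks: |VR| = 30.40 ✓; |RU| = 22.80 ✓.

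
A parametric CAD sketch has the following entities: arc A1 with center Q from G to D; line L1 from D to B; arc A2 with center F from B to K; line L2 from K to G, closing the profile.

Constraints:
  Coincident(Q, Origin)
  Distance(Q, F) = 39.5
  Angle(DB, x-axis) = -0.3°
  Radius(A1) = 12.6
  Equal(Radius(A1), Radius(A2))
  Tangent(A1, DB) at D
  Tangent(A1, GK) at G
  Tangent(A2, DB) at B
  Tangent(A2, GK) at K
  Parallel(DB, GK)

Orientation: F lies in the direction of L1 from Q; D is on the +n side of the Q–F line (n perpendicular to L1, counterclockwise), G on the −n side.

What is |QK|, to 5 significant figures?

41.461

Tangency of A1 to both parallel lines with radius 12.6 puts D and G at Q ± 12.6·n: D = (0.065973, 12.600), G = (-0.065973, -12.600). Equal radii place B and K the same way about F: B = F + 12.6·n = (39.565, 12.393), K = F − 12.6·n = (39.433, -12.807). Then |QK| = |K − Q| = 41.461.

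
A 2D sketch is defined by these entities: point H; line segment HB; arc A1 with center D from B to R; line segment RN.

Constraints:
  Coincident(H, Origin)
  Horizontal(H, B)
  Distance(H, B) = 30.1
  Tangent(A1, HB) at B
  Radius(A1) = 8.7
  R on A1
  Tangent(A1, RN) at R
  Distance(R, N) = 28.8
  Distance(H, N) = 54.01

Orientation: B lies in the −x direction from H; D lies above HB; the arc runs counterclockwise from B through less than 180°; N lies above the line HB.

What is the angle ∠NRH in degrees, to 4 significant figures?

154.4°

Checks: |DB| = 8.700 ✓; |DR| = 8.700 ✓; ∠(DR, RN) = 90.00° ✓; |RN| = 28.80 ✓; |HN| = 54.01 ✓.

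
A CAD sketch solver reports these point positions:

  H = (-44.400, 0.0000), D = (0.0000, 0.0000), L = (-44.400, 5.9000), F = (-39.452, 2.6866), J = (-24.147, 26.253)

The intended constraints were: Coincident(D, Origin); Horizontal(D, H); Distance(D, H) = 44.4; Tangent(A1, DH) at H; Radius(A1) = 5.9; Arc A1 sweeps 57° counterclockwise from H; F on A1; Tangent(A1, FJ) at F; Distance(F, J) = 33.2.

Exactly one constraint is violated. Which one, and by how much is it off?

Distance(F, J) = 33.2 — off by 5.10.

D = (0.00, 0.00) ✓; D.y = 0.00, H.y = 0.00 ✓; |DH| = 44.40 ✓; ∠(LH, HD) = 90.00° ✓; |LH| = 5.900 ✓; bearing(L→F) − bearing(L→H) = 57.00° ✓; |LF| = 5.900 ✓; ∠(LF, FJ) = 90.00° ✓; |FJ| = 28.10 ✗.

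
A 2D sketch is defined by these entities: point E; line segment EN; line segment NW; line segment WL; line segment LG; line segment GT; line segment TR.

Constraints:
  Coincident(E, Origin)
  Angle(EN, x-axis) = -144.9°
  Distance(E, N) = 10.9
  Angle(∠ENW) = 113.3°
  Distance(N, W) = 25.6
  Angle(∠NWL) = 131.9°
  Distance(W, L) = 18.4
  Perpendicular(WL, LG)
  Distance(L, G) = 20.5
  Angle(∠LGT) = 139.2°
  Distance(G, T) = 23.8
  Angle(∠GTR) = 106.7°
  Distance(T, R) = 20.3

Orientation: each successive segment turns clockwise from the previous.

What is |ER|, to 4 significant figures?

3.406

E is at the origin; EN runs at -144.9° with length 10.9, so N = (-8.918, -6.268). ∠ENW = 113.3° gives NW at 148.4° from the x-axis; with |NW| = 25.6, W = (-30.72, 7.146). ∠NWL = 131.9° gives WL at 100.3° from the x-axis; with |WL| = 18.4, L = (-34.01, 25.25). WL is perpendicular to LG, so LG runs at 10.30°; with |LG| = 20.5, G = (-13.84, 28.92). ∠LGT = 139.2° gives GT at -30.50° from the x-axis; with |GT| = 23.8, T = (6.664, 16.84). ∠GTR = 106.7° gives TR at -103.8° from the x-axis; with |TR| = 20.3, R = (1.822, -2.878). Then |ER| = |R − E| = 3.406.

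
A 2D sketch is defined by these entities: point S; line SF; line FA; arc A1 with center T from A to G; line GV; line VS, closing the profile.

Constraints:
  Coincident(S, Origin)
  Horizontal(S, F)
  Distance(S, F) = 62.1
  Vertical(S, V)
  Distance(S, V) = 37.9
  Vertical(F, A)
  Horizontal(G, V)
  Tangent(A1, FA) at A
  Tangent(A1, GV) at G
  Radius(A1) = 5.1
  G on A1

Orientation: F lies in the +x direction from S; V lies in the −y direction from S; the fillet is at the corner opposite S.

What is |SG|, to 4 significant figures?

68.45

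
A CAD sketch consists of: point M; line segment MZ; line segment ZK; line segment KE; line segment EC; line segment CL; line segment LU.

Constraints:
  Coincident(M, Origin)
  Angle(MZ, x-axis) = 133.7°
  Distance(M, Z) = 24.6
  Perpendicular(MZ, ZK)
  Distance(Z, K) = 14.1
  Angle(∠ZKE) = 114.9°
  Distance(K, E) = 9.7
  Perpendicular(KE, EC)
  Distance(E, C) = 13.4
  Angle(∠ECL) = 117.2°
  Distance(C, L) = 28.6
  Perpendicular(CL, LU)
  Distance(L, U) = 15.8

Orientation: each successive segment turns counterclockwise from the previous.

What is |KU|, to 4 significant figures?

26.10

M is at the origin; MZ runs at 133.7° with length 24.6, so Z = (-17.00, 17.78). MZ is perpendicular to ZK, so ZK runs at -136.3°; with |ZK| = 14.1, K = (-27.19, 8.044). ∠ZKE = 114.9° gives KE at -71.20° from the x-axis; with |KE| = 9.7, E = (-24.06, -1.139). KE ⟂ EC, so EC runs at 18.80°; with |EC| = 13.4, C = (-11.38, 3.179). ∠ECL = 117.2° gives CL at 81.60° from the x-axis; with |CL| = 28.6, L = (-7.200, 31.47). The perpendicularity gives LU at right angles to CL, so LU runs at 171.6°; with |LU| = 15.8, U = (-22.83, 33.78). Then |KU| = |U − K| = 26.10.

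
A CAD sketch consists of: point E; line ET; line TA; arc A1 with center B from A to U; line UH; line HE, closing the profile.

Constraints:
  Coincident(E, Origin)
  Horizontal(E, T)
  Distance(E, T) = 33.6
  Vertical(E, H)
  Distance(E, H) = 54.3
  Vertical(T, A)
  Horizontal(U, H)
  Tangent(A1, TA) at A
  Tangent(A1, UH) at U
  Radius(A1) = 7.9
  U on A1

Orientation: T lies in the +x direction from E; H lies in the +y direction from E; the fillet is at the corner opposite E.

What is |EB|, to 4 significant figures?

53.04

E is at the origin; E and T share the same y with |ET| = 33.6 and T on the +x side, so T = (33.60, 0.000). EH is vertical with |EH| = 54.3 and H on the +y side, so H = (0.000, 54.30). The virtual corner opposite E is at (33.60, 54.30). Tangency of A1 to TA means the radius BA is perpendicular to TA and tangency of A1 to UH means the radius BU is perpendicular to UH, with radius 7.9, so the center B sits 7.9 in from both sides at B = (25.70, 46.40). Then |EB| = |B − E| = 53.04.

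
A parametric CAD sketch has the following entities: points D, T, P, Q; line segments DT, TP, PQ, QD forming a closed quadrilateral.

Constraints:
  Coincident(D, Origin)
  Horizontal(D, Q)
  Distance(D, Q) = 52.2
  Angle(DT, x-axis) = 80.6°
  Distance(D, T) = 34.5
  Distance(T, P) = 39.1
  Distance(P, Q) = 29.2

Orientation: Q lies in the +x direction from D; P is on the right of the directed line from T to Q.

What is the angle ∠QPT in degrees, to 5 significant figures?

114.46°

D is at the origin; D and Q share the same y with |DQ| = 52.2 and Q in +x, so Q = (52.2, 0). DT runs at 80.6° with |DT| = 34.5, so T = (5.6347, 34.037). P is determined by |TP| = 39.1 and |PQ| = 29.2 together: it lies at the intersection of circle(T, 39.1) and circle(Q, 29.2). With |TQ| = 57.679, the foot of the radical line on TQ is 34.701 from T and the perpendicular offset is √(39.1² − 34.701²) = 18.018. Taking the right-of-TQ solution: P = (23.017, -0.98722).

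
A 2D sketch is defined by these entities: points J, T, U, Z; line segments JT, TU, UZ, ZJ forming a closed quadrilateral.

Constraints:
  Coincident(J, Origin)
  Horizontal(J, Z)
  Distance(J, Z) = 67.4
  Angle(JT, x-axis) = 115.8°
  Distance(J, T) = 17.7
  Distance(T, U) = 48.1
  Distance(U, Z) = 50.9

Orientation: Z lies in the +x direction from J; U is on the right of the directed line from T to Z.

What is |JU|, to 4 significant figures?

30.98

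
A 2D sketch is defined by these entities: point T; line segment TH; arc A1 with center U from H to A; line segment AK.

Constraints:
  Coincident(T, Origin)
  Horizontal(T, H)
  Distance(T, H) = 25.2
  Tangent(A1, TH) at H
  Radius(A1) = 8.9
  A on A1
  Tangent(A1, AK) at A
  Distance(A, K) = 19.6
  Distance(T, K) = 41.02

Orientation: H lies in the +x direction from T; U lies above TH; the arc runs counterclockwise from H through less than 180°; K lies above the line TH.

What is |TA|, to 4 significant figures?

35.62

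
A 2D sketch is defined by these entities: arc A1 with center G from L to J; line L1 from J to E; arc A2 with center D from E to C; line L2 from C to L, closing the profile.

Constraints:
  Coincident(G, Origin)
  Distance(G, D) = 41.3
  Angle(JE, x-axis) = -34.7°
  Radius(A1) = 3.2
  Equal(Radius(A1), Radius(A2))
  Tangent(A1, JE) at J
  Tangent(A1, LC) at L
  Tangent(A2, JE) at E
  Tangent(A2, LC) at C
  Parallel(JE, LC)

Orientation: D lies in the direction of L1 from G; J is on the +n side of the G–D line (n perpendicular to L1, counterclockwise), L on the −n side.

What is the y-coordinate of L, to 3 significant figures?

-2.63

The slot axis is L1's direction at -34.7°, so u = (cos -34.7°, sin -34.7°) = (0.822, -0.569) and n = (−sin -34.7°, cos -34.7°) = (0.569, 0.822). G is at the origin and D lies 41.3 along u from G, so D = 41.3·u = (34.0, -23.5). Tangency of A1 to both parallel lines with radius 3.2 puts J and L at G ± 3.2·n: J = (1.82, 2.63), L = (-1.82, -2.63). So L.y = -2.63.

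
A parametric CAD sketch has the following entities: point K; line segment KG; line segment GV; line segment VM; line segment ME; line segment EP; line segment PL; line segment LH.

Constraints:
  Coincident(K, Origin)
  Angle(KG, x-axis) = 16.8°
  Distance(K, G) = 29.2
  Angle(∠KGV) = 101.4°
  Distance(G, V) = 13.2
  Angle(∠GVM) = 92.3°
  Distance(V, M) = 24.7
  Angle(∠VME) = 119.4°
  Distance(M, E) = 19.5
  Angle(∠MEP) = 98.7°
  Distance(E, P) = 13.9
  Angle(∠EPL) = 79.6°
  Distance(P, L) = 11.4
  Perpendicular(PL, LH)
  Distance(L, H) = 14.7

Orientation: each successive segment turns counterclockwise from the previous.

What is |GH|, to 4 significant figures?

31.91

K is at the origin; KG runs at 16.8° with length 29.2, so G = (27.95, 8.440). ∠KGV = 101.4° gives GV at 95.40° from the x-axis; with |GV| = 13.2, V = (26.71, 21.58). ∠GVM = 92.3° gives VM at -176.9° from the x-axis; with |VM| = 24.7, M = (2.048, 20.25). ∠VME = 119.4° gives ME at -116.3° from the x-axis; with |ME| = 19.5, E = (-6.592, 2.764). ∠MEP = 98.7° gives EP at -35.00° from the x-axis; with |EP| = 13.9, P = (4.794, -5.209). ∠EPL = 79.6° gives PL at 65.40° from the x-axis; with |PL| = 11.4, L = (9.540, 5.156). PL ⟂ LH, so LH runs at 155.4°; with |LH| = 14.7, H = (-3.826, 11.28). Then |GH| = |H − G| = 31.91.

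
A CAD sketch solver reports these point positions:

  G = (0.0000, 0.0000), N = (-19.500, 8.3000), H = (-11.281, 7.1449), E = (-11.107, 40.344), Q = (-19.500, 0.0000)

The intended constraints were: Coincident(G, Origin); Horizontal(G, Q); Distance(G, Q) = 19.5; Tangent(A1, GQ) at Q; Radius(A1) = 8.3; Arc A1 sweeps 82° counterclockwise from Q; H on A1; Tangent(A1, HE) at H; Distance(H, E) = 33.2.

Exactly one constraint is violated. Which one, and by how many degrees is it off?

Tangent(A1, HE) at H — off by 7.70°.

G = (0.00, 0.00) ✓; G.y = 0.00, Q.y = 0.00 ✓; |GQ| = 19.50 ✓; ∠(NQ, QG) = 90.00° ✓; |NQ| = 8.300 ✓; bearing(N→H) − bearing(N→Q) = 82.00° ✓; |NH| = 8.300 ✓; ∠(NH, HE) = 82.30° ✗; |HE| = 33.20 ✓.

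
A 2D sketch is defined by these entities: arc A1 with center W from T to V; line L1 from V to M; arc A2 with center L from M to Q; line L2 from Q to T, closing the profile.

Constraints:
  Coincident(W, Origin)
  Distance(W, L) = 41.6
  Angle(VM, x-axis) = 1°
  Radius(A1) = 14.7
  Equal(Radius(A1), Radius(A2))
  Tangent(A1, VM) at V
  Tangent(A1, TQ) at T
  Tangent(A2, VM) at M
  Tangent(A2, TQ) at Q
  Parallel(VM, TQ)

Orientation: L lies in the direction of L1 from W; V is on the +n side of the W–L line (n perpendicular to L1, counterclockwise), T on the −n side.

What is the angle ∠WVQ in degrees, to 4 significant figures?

54.75°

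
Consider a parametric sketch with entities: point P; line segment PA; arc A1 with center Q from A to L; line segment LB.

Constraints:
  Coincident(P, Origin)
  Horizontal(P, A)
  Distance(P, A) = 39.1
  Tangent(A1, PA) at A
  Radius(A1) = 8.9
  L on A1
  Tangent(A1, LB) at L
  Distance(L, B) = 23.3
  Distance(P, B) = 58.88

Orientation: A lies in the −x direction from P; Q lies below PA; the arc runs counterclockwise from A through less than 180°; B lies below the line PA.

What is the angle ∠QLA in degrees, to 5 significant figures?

47.230°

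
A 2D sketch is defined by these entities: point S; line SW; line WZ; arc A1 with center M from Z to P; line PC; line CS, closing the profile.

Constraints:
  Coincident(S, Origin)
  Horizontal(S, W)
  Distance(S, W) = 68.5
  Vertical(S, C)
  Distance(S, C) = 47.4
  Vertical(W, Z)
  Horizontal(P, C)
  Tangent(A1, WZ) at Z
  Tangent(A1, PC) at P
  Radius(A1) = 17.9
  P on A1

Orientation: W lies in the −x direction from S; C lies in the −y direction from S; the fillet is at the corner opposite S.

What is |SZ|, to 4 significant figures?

74.58

S is at the origin; S and W share the same y with |SW| = 68.5 and W on the −x side, so W = (-68.50, 0.000). S and C share the same x with |SC| = 47.4 and C on the −y side, so C = (0.000, -47.40). The virtual corner opposite S is at (-68.50, -47.40). Tangency of A1 to WZ means the radius MZ is perpendicular to WZ and tangency of A1 to PC means the radius MP is perpendicular to PC, with radius 17.9, so the center M sits 17.9 in from both sides at M = (-50.60, -29.50). That places the tangent points at Z = (-68.50, -29.50) on WZ and P = (-50.60, -47.40) on PC. Then |SZ| = |Z − S| = 74.58.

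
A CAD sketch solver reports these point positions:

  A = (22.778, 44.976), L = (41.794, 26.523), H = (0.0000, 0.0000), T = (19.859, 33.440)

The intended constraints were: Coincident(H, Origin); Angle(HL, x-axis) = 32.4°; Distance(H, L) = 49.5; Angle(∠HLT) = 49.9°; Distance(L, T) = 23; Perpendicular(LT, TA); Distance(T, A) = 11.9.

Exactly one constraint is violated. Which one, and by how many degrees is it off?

Perpendicular(LT, TA) — off by 3.30°.

H = (0.00, 0.00) ✓; HL at 32.40° ✓; |HL| = 49.50 ✓; ∠HLT = 49.90° ✓; |LT| = 23.00 ✓; ∠(LT, TA) = 86.70° ✗; |TA| = 11.90 ✓.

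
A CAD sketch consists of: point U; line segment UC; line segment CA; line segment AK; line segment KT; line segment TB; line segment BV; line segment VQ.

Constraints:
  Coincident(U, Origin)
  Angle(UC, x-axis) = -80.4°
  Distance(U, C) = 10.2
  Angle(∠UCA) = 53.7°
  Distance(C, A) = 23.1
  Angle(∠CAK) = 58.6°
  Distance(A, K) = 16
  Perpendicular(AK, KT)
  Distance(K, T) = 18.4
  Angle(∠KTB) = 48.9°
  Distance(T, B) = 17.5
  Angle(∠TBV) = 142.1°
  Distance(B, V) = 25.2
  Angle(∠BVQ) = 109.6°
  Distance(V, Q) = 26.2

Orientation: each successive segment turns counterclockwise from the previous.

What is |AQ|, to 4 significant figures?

37.34

∠TBV = 142.1° gives BV at 66.30° from the x-axis; with |BV| = 25.2, V = (23.65, 23.50). ∠BVQ = 109.6° gives VQ at 136.7° from the x-axis; with |VQ| = 26.2, Q = (4.578, 41.47). Then |AQ| = |Q − A| = 37.34.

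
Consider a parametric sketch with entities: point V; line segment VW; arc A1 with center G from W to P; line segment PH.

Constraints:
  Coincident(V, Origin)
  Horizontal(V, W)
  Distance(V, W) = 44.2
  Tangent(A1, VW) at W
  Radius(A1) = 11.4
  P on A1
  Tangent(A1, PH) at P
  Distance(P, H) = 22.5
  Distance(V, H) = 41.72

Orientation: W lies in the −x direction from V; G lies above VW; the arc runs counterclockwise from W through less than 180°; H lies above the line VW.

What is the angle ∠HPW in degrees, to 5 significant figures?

141.38°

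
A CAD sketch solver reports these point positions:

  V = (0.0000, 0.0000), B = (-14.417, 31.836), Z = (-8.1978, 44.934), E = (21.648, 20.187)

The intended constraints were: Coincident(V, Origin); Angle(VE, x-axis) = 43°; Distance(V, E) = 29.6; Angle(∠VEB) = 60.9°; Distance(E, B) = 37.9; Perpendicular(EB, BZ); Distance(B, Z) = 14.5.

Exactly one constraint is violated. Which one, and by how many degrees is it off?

Perpendicular(EB, BZ) — off by 7.50°.

V = (0.00, 0.00) ✓; VE at 43.00° ✓; |VE| = 29.60 ✓; ∠VEB = 60.90° ✓; |EB| = 37.90 ✓; ∠(EB, BZ) = 97.50° ✗; |BZ| = 14.50 ✓.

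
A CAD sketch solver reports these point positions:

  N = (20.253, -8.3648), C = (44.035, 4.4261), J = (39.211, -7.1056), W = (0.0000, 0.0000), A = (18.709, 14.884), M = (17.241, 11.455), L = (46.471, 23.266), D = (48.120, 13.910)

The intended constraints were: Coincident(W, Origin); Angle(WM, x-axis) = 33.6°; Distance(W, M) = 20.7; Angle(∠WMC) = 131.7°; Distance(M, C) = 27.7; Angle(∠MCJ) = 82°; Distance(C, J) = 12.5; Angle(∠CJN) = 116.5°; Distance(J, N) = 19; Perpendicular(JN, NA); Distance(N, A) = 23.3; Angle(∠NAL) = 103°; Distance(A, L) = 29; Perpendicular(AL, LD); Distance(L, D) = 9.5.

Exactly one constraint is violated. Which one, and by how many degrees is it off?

Perpendicular(AL, LD) — off by 6.80°.

W = (0.00, 0.00) ✓; WM at 33.60° ✓; |WM| = 20.70 ✓; ∠WMC = 131.7° ✓; |MC| = 27.70 ✓; ∠MCJ = 82.00° ✓; |CJ| = 12.50 ✓; ∠CJN = 116.5° ✓; |JN| = 19.00 ✓; ∠(JN, NA) = 90.00° ✓; |NA| = 23.30 ✓; ∠NAL = 103.0° ✓; |AL| = 29.00 ✓; ∠(AL, LD) = 96.80° ✗; |LD| = 9.500 ✓.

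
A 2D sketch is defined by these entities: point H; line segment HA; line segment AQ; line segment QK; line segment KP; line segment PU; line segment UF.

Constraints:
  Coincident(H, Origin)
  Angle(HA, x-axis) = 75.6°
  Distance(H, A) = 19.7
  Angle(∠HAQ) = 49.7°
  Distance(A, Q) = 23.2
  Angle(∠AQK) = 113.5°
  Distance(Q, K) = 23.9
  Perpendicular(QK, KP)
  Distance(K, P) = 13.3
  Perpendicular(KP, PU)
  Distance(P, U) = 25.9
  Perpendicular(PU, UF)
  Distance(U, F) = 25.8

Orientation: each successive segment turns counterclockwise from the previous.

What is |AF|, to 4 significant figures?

34.55

H is at the origin; HA runs at 75.6° with length 19.7, so A = (4.899, 19.08). ∠HAQ = 49.7° gives AQ at -154.1° from the x-axis; with |AQ| = 23.2, Q = (-15.97, 8.947). ∠AQK = 113.5° gives QK at -87.60° from the x-axis; with |QK| = 23.9, K = (-14.97, -14.93). The perpendicularity gives KP at right angles to QK, so KP runs at 2.400°; with |KP| = 13.3, P = (-1.681, -14.37). KP is perpendicular to PU, so PU runs at 92.40°; with |PU| = 25.9, U = (-2.766, 11.50). PU is perpendicular to UF, so UF runs at -177.6°; with |UF| = 25.8, F = (-28.54, 10.42). Then |AF| = |F − A| = 34.55.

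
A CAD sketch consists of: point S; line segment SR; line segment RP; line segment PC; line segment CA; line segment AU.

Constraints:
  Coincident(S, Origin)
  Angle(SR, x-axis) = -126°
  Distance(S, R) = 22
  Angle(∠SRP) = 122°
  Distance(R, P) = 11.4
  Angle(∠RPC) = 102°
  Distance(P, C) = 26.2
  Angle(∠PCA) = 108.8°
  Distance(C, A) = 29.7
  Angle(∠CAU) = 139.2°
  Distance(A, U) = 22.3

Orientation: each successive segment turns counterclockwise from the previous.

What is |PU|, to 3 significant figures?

56.0

∠PCA = 108.8° gives CA at 81.2° from the x-axis; with |CA| = 29.7, A = (21.7, 5.53). ∠CAU = 139.2° gives AU at 122° from the x-axis; with |AU| = 22.3, U = (9.87, 24.4). Then |PU| = |U − P| = 56.0.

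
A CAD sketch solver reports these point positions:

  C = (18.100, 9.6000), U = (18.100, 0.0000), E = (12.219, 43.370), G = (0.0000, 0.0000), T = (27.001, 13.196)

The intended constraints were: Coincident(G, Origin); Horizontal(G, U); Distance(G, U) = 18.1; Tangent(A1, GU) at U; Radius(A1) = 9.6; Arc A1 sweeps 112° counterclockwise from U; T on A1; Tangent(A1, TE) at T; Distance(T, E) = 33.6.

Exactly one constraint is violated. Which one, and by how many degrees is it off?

Tangent(A1, TE) at T — off by 4.10°.

G = (0.00, 0.00) ✓; G.y = 0.00, U.y = 0.00 ✓; |GU| = 18.10 ✓; ∠(CU, UG) = 90.00° ✓; |CU| = 9.600 ✓; bearing(C→T) − bearing(C→U) = 112.0° ✓; |CT| = 9.600 ✓; ∠(CT, TE) = 85.90° ✗; |TE| = 33.60 ✓.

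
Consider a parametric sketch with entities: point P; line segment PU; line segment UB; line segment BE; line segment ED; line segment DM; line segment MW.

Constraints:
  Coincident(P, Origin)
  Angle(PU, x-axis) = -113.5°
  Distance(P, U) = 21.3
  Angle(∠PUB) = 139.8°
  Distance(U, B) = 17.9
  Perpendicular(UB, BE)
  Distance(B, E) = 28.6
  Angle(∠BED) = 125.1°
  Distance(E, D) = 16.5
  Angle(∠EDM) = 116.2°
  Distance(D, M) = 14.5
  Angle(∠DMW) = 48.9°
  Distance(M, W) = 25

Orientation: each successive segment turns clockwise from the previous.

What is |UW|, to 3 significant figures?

27.1

P is at the origin; PU runs at -113.5° with length 21.3, so U = (-8.49, -19.5). ∠PUB = 139.8° gives UB at -154° from the x-axis; with |UB| = 17.9, B = (-24.5, -27.5). UB is perpendicular to BE, so BE runs at 116°; with |BE| = 28.6, E = (-37.2, -1.82). ∠BED = 125.1° gives ED at 61.4° from the x-axis; with |ED| = 16.5, D = (-29.3, 12.7). ∠EDM = 116.2° gives DM at -2.40° from the x-axis; with |DM| = 14.5, M = (-14.8, 12.1). ∠DMW = 48.9° gives MW at -133° from the x-axis; with |MW| = 25.0, W = (-32.0, -6.08). Then |UW| = |W − U| = 27.1.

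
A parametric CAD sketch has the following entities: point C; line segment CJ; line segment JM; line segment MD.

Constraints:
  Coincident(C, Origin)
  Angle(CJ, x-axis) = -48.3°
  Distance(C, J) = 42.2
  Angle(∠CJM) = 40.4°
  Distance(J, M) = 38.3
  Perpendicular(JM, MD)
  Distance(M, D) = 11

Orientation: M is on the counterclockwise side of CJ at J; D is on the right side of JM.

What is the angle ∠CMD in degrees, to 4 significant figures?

167.3°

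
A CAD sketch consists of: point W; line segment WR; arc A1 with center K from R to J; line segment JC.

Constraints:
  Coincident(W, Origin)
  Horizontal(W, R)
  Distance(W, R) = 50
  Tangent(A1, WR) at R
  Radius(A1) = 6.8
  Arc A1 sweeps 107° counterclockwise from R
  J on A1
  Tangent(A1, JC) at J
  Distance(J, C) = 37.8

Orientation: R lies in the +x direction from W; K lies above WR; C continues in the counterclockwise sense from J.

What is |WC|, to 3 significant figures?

63.9

W is at the origin; WR is horizontal with |WR| = 50.0 and R on the +x side, so R = (50.0, 0.00). A1 meets WR tangentially, so KR is at right angles to WR, so K = R + (0, 6.8) = (50.0, 6.80). On A1, R sits at bearing -90° from K; a 107° counterclockwise sweep puts J at bearing 17°, so J = K + 6.8·(cos 17°, sin 17°) = (56.5, 8.79). Since A1 is tangent to JC there, KJ ⟂ JC, so JC runs along (−sin 17°, cos 17°); with |JC| = 37.8, C = (45.5, 44.9). Then |WC| = |C − W| = 63.9.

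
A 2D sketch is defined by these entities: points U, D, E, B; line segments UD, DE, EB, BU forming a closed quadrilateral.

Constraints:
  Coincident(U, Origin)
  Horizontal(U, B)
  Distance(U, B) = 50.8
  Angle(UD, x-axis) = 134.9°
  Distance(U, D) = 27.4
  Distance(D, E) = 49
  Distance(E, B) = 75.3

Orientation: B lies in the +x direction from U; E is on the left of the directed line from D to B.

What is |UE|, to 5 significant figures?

61.329

U is at the origin; UB is horizontal with |UB| = 50.8 and B in +x, so B = (50.8, 0). UD runs at 134.9° with |UD| = 27.4, so D = (-19.341, 19.409). E is determined by |DE| = 49.0 and |EB| = 75.3 together: it lies at the intersection of circle(D, 49.0) and circle(B, 75.3). With |DB| = 72.777, the foot of the radical line on DB is 13.929 from D and the perpendicular offset is √(49.0² − 13.929²) = 46.979. Taking the left-of-DB solution: E = (6.6118, 60.971).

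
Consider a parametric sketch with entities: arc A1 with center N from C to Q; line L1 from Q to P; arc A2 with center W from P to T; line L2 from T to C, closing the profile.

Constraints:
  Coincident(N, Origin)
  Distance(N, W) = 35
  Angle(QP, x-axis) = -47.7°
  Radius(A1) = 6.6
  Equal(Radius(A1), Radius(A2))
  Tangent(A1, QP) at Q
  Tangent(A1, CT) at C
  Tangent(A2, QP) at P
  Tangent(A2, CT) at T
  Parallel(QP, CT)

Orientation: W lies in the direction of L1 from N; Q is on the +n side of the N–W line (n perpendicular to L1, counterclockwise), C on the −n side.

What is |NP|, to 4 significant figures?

35.62

Tangency of A1 to both parallel lines with radius 6.6 puts Q and C at N ± 6.6·n: Q = (4.882, 4.442), C = (-4.882, -4.442). Equal radii place P and T the same way about W: P = W + 6.6·n = (28.44, -21.45), T = W − 6.6·n = (18.67, -30.33). Then |NP| = |P − N| = 35.62.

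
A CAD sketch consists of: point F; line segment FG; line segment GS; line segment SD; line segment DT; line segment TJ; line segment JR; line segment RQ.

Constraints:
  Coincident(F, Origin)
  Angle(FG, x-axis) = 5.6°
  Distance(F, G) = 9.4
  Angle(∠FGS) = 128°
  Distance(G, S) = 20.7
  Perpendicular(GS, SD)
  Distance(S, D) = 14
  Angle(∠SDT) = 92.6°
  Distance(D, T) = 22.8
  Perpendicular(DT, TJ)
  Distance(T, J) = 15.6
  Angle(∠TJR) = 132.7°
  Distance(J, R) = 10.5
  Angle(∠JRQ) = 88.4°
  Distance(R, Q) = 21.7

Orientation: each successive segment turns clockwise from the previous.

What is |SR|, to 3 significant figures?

18.0

F is at the origin; FG runs at 5.6° with length 9.4, so G = (9.36, 0.917). ∠FGS = 128.0° gives GS at -46.4° from the x-axis; with |GS| = 20.7, S = (23.6, -14.1). GS ⟂ SD, so SD runs at -136°; with |SD| = 14.0, D = (13.5, -23.7). ∠SDT = 92.6° gives DT at 136° from the x-axis; with |DT| = 22.8, T = (-2.96, -7.95). The perpendicularity gives TJ at right angles to DT, so TJ runs at 46.2°; with |TJ| = 15.6, J = (7.83, 3.31). ∠TJR = 132.7° gives JR at -1.10° from the x-axis; with |JR| = 10.5, R = (18.3, 3.11). Then |SR| = |R − S| = 18.0.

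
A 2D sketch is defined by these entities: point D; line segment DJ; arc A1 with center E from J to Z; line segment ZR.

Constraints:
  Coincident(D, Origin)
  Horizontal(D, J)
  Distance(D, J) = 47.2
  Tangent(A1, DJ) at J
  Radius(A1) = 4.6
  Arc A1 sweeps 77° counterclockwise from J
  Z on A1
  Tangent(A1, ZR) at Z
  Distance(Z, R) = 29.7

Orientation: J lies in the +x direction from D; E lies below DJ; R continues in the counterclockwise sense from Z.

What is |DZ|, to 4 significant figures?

42.87

Since A1 is tangent to DJ there, EJ ⟂ DJ, so E = J + (0, -4.6) = (47.20, -4.600). On A1, J sits at bearing 90° from E; a 77° counterclockwise sweep puts Z at bearing 167°, so Z = E + 4.6·(cos 167°, sin 167°) = (42.72, -3.565). Then |DZ| = |Z − D| = 42.87.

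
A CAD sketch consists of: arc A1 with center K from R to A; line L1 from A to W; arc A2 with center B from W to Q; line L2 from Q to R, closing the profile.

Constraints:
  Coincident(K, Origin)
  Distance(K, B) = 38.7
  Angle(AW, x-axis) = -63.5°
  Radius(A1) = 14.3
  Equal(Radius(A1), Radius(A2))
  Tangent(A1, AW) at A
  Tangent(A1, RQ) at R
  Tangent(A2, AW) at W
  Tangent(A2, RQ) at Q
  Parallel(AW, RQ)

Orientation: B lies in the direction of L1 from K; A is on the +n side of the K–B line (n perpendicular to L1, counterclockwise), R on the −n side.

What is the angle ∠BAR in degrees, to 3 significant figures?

69.7°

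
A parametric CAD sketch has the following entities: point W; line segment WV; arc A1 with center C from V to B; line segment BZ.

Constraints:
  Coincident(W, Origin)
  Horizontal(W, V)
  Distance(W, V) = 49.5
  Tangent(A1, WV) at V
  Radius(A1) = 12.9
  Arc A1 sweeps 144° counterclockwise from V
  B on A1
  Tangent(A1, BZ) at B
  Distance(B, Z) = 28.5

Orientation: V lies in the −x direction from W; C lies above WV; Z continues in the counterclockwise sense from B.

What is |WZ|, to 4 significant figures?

76.35

On A1, V sits at bearing -90° from C; a 144° counterclockwise sweep puts B at bearing 54°, so B = C + 12.9·(cos 54°, sin 54°) = (-41.92, 23.34). The tangent condition forces CB to be normal to BZ, so BZ runs along (−sin 54°, cos 54°); with |BZ| = 28.5, Z = (-64.97, 40.09). Then |WZ| = |Z − W| = 76.35.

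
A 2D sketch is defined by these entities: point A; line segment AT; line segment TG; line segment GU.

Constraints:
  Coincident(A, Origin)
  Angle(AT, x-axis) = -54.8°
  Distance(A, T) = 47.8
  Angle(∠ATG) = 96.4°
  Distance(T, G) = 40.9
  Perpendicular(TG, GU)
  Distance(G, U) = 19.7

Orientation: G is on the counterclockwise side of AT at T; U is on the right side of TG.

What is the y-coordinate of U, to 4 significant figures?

-36.62

A is at the origin; AT runs at -54.8° with length 47.8, so T = 47.8·(cos -54.8°, sin -54.8°) = (27.55, -39.06). ∠ATG = 96.4°, so TG runs at -54.8° + (180° − 96.4°) = 28.80° from the x-axis; with |TG| = 40.9, G = T + 40.9·(cos 28.80°, sin 28.80°) = (63.39, -19.36). TG ⟂ GU; with |GU| = 19.7 on the right of TG, U = G + 19.7·(0.4818, -0.8763) = (72.88, -36.62). So U.y = -36.62.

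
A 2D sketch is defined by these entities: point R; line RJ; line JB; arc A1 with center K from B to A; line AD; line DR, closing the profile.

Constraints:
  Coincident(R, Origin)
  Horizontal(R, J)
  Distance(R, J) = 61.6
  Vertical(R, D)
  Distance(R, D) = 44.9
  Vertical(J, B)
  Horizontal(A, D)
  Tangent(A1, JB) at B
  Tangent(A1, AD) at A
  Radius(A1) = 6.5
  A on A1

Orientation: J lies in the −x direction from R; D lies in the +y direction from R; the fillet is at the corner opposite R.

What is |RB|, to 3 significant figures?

72.6

The virtual corner opposite R is at (-61.6, 44.9). A1 meets JB tangentially, so KB is at right angles to JB and since A1 is tangent to AD there, KA ⟂ AD, with radius 6.5, so the center K sits 6.5 in from both sides at K = (-55.1, 38.4). That places the tangent points at B = (-61.6, 38.4) on JB and A = (-55.1, 44.9) on AD. Then |RB| = |B − R| = 72.6.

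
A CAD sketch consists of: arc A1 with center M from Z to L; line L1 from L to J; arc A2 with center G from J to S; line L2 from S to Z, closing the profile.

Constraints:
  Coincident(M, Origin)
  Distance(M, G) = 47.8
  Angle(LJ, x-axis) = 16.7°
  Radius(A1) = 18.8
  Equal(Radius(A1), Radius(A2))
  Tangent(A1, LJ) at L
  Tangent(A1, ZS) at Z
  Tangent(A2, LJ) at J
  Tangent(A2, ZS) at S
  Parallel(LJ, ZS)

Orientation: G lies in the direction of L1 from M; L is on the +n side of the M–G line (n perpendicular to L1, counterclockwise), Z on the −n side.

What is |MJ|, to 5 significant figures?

51.364

Tangency of A1 to both parallel lines with radius 18.8 puts L and Z at M ± 18.8·n: L = (-5.4024, 18.007), Z = (5.4024, -18.007). Equal radii place J and S the same way about G: J = G + 18.8·n = (40.382, 31.743), S = G − 18.8·n = (51.186, -4.2712). Then |MJ| = |J − M| = 51.364.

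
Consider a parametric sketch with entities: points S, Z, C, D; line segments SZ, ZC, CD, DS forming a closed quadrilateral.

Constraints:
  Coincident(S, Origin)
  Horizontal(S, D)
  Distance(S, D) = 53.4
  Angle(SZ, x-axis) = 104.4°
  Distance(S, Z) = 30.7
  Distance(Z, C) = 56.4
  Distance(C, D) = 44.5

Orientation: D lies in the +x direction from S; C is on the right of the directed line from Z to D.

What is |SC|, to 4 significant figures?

26.51

Checks: S = (0.00, 0.00) ✓; |ZC| = 56.40 ✓; |CD| = 44.50 ✓.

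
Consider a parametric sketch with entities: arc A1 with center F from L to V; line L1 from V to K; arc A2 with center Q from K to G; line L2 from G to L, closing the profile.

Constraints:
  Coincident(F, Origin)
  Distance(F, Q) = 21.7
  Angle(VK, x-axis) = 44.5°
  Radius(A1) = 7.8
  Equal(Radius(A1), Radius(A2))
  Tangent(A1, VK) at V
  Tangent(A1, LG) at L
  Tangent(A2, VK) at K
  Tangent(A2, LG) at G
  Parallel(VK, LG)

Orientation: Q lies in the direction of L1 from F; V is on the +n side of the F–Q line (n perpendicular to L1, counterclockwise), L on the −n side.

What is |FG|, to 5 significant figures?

23.059

Tangency of A1 to both parallel lines with radius 7.8 puts V and L at F ± 7.8·n: V = (-5.4671, 5.5634), L = (5.4671, -5.5634). Equal radii place K and G the same way about Q: K = Q + 7.8·n = (10.010, 20.773), G = Q − 7.8·n = (20.945, 9.6464). Then |FG| = |G − F| = 23.059.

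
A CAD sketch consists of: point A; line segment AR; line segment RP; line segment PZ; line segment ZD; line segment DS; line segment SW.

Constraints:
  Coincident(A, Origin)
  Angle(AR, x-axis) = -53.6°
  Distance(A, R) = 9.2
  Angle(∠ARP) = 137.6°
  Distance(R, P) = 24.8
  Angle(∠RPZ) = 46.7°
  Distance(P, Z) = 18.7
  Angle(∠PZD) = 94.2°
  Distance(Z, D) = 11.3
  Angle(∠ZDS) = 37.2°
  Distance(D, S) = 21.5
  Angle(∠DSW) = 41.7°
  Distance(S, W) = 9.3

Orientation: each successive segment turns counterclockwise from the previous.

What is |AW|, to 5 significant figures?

25.314

A is at the origin; AR runs at -53.6° with length 9.2, so R = (5.4595, -7.4050). ∠ARP = 137.6° gives RP at -11.200° from the x-axis; with |RP| = 24.8, P = (29.787, -12.222). ∠RPZ = 46.7° gives PZ at 122.10° from the x-axis; with |PZ| = 18.7, Z = (19.850, 3.6191). ∠PZD = 94.2° gives ZD at -152.10° from the x-axis; with |ZD| = 11.3, D = (9.8634, -1.6685). ∠ZDS = 37.2° gives DS at -9.3000° from the x-axis; with |DS| = 21.5, S = (31.081, -5.1429). ∠DSW = 41.7° gives SW at 129.00° from the x-axis; with |SW| = 9.3, W = (25.228, 2.0845). Then |AW| = |W − A| = 25.314.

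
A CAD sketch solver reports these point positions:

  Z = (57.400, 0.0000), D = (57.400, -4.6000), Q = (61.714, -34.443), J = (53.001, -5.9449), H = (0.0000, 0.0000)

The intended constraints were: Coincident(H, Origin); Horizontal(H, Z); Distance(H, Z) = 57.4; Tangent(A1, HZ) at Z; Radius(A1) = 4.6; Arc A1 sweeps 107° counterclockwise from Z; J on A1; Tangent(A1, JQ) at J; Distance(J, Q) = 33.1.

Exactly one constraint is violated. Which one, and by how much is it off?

Distance(J, Q) = 33.1 — off by 3.30.

H = (0.00, 0.00) ✓; H.y = 0.00, Z.y = 0.00 ✓; |HZ| = 57.40 ✓; ∠(DZ, ZH) = 90.00° ✓; |DZ| = 4.600 ✓; bearing(D→J) − bearing(D→Z) = 107.0° ✓; |DJ| = 4.600 ✓; ∠(DJ, JQ) = 90.00° ✓; |JQ| = 29.80 ✗.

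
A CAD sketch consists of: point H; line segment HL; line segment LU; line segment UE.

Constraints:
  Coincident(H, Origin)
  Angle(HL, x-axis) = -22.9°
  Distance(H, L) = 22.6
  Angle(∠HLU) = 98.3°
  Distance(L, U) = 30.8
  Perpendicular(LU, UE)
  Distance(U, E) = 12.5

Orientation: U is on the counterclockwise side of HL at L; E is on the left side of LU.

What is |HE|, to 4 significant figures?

35.46

∠HLU = 98.3°, so LU runs at -22.9° + (180° − 98.3°) = 58.80° from the x-axis; with |LU| = 30.8, U = L + 30.8·(cos 58.80°, sin 58.80°) = (36.77, 17.55). LU is perpendicular to UE; with |UE| = 12.5 on the left of LU, E = U + 12.5·(-0.8554, 0.5180) = (26.08, 24.03). Then |HE| = |E − H| = 35.46.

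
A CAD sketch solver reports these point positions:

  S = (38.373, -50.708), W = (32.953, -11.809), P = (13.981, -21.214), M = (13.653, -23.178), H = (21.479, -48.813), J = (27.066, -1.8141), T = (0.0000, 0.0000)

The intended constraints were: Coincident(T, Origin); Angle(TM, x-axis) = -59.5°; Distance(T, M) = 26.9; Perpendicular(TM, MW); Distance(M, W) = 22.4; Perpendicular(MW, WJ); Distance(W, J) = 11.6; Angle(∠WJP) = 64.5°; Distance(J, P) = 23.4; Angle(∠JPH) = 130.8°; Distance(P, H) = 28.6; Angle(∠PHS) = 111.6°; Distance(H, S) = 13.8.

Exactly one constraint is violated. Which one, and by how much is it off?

Distance(H, S) = 13.8 — off by 3.20.

T = (0.00, 0.00) ✓; TM at -59.50° ✓; |TM| = 26.90 ✓; ∠(TM, MW) = 90.00° ✓; |MW| = 22.40 ✓; ∠(MW, WJ) = 90.00° ✓; |WJ| = 11.60 ✓; ∠WJP = 64.50° ✓; |JP| = 23.40 ✓; ∠JPH = 130.8° ✓; |PH| = 28.60 ✓; ∠PHS = 111.6° ✓; |HS| = 17.00 ✗.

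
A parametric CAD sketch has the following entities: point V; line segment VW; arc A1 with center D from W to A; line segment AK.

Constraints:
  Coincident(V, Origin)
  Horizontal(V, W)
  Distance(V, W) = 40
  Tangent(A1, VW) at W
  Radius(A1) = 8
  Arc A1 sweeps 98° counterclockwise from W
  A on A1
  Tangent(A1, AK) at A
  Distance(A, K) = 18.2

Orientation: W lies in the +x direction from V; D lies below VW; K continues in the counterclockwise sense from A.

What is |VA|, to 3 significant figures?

33.3

The tangent condition forces DW to be normal to VW, so D = W + (0, -8) = (40.0, -8.00). On A1, W sits at bearing 90° from D; a 98° counterclockwise sweep puts A at bearing 188°, so A = D + 8.0·(cos 188°, sin 188°) = (32.1, -9.11). Then |VA| = |A − V| = 33.3.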